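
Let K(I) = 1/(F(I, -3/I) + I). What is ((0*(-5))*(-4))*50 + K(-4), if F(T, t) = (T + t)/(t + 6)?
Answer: -27/121 ≈ -0.22314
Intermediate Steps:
F(T, t) = (T + t)/(6 + t)
K(I) = 1/(I + (I - 3/I)/(6 - 3/I)) (K(I) = 1/((I - 3/I)/(6 - 3/I) + I) = 1/(I + (I - 3/I)/(6 - 3/I)))
((0*(-5))*(-4))*50 + K(-4) = ((0*(-5))*(-4))*50 + 3*(-1 + 2*(-4))/(-3 - 3*(-4) + 7*(-4)²) = (0*(-4))*50 + 3*(-1 - 8)/(-3 + 12 + 7*16) = 0*50 + 3*(-9)/(-3 + 12 + 112) = 0 + 3*(-9)/121 = 0 + 3*(1/121)*(-9) = 0 - 27/121 = -27/121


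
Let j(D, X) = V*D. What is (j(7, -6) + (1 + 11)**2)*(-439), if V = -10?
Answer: -32486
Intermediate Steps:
j(D, X) = -10*D
(j(7, -6) + (1 + 11)**2)*(-439) = (-10*7 + (1 + 11)**2)*(-439) = (-70 + 12**2)*(-439) = (-70 + 144)*(-439) = 74*(-439) = -32486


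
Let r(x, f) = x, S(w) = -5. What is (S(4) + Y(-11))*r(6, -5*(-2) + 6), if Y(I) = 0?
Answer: -30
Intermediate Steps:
(S(4) + Y(-11))*r(6, -5*(-2) + 6) = (-5 + 0)*6 = -5*6 = -30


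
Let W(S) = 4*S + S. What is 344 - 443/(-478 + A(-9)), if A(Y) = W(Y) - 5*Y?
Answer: 164875/478 ≈ 344.93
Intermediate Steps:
W(S) = 5*S
A(Y) = 0 (A(Y) = 5*Y - 5*Y = 0)
344 - 443/(-478 + A(-9)) = 344 - 443/(-478 + 0) = 344 - 443/(-478) = 344 - 443*(-1/478) = 344 + 443/478 = 164875/478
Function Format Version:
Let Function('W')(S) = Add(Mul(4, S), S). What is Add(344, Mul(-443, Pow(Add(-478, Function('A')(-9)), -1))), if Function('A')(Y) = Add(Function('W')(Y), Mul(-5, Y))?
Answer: Rational(164875, 478) ≈ 344.93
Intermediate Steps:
Function('W')(S) = Mul(5, S)
Function('A')(Y) = 0 (Function('A')(Y) = Add(Mul(5, Y), Mul(-5, Y)) = 0)
Add(344, Mul(-443, Pow(Add(-478, Function('A')(-9)), -1))) = Add(344, Mul(-443, Pow(Add(-478, 0), -1))) = Add(344, Mul(-443, Pow(-478, -1))) = Add(344, Mul(-443, Rational(-1, 478))) = Add(344, Rational(443, 478)) = Rational(164875, 478)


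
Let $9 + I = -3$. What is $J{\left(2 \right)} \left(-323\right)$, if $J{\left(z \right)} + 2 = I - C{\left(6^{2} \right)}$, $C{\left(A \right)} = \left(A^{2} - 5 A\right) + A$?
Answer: $376618$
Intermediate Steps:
$I = -12$ ($I = -9 - 3 = -12$)
$C{\left(A \right)} = A^{2} - 4 A$
$J{\left(z \right)} = -1166$ ($J{\left(z \right)} = -2 - \left(12 + 6^{2} \left(-4 + 6^{2}\right)\right) = -2 - \left(12 + 36 \left(-4 + 36\right)\right) = -2 - \left(12 + 36 \cdot 32\right) = -2 - 1164 = -1166$)
$J{\left(2 \right)} \left(-323\right) = \left(-1166\right) \left(-323\right) = 376618$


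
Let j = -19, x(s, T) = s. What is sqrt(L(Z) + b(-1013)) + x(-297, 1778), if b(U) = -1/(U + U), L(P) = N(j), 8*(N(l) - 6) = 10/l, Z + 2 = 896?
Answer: -297 + sqrt(8793973547)/38494 ≈ -294.56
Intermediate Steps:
Z = 894 (Z = -2 + 896 = 894)
N(l) = 6 + 5/(4*l) (N(l) = 6 + (10/l)/8 = 6 + 5/(4*l))
L(P) = 451/76 (L(P) = 6 + (5/4)/(-19) = 6 + (5/4)*(-1/19) = 6 - 5/76 = 451/76)
b(U) = -1/(2*U)
sqrt(L(Z) + b(-1013)) + x(-297, 1778) = sqrt(451/76 - 1/2/(-1013)) - 297 = sqrt(451/76 - 1/2*(-1/1013)) - 297 = sqrt(451/76 + 1/2026) - 297 = sqrt(456901/76988) - 297 = sqrt(8793973547)/38494 - 297 = -297 + sqrt(8793973547)/38494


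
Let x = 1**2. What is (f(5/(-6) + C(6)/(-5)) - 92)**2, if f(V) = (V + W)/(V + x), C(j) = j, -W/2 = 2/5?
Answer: 7656289/961 ≈ 7967.0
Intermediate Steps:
x = 1
W = -4/5 ≈ -0.80000
f(V) = (-4/5 + V)/(1 + V) (f(V) = (V - 4/5)/(V + 1) = (-4/5 + V)/(1 + V))
(f(5/(-6) + C(6)/(-5)) - 92)**2 = ((-4/5 + (5/(-6) + 6/(-5)))/(1 + (5/(-6) + 6/(-5))) - 92)**2 = ((-4/5 + (5*(-1/6) + 6*(-1/5)))/(1 + (5*(-1/6) + 6*(-1/5))) - 92)**2 = ((-4/5 + (-5/6 - 6/5))/(1 + (-5/6 - 6/5)) - 92)**2 = ((-4/5 - 61/30)/(1 - 61/30) - 92)**2 = (-17/6/(-31/30) - 92)**2 = (-30/31*(-17/6) - 92)**2 = (85/31 - 92)**2 = (-2767/31)**2 = 7656289/961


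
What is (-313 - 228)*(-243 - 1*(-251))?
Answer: -4328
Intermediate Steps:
(-313 - 228)*(-243 - 1*(-251)) = -541*(-243 + 251) = -541*8 = -4328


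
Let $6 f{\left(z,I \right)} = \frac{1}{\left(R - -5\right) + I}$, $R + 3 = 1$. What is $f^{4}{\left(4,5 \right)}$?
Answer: $\frac{1}{5308416} \approx 1.8838 \cdot 10^{-7}$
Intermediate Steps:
$R = -2$ ($R = -3 + 1 = -2$)
$f{\left(z,I \right)} = \frac{1}{6 \left(3 + I\right)}$ ($f{\left(z,I \right)} = \frac{1}{6 \left(\left(-2 - -5\right) + I\right)} = \frac{1}{6 \left(\left(-2 + 5\right) + I\right)} = \frac{1}{6 \left(3 + I\right)}$)
$f^{4}{\left(4,5 \right)} = \left(\frac{1}{6 \left(3 + 5\right)}\right)^{4} = \left(\frac{1}{6 \cdot 8}\right)^{4} = \left(\frac{1}{6} \cdot \frac{1}{8}\right)^{4} = \left(\frac{1}{48}\right)^{4} = \frac{1}{5308416}$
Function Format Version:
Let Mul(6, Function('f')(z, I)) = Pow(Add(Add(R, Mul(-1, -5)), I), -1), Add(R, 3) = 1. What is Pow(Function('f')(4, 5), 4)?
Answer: Rational(1, 5308416) ≈ 1.8838e-7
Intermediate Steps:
R = -2 (R = Add(-3, 1) = -2)
Function('f')(z, I) = Mul(Rational(1, 6), Pow(Add(3, I), -1)) (Function('f')(z, I) = Mul(Rational(1, 6), Pow(Add(Add(-2, Mul(-1, -5)), I), -1)) = Mul(Rational(1, 6), Pow(Add(Add(-2, 5), I), -1)) = Mul(Rational(1, 6), Pow(Add(3, I), -1)))
Pow(Function('f')(4, 5), 4) = Pow(Mul(Rational(1, 6), Pow(Add(3, 5), -1)), 4) = Pow(Mul(Rational(1, 6), Pow(8, -1)), 4) = Pow(Mul(Rational(1, 6), Rational(1, 8)), 4) = Pow(Rational(1, 48), 4) = Rational(1, 5308416)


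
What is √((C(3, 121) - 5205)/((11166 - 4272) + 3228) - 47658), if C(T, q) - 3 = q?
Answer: I*√4882846291554/10122 ≈ 218.31*I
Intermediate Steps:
C(T, q) = 3 + q
√((C(3, 121) - 5205)/((11166 - 4272) + 3228) - 47658) = √(((3 + 121) - 5205)/((11166 - 4272) + 3228) - 47658) = √((124 - 5205)/(6894 + 3228) - 47658) = √(-5081/10122 - 47658) = √(-482399357/10122) = I*√4882846291554/10122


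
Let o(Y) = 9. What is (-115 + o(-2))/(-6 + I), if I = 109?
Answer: -106/103 ≈ -1.0291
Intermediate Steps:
(-115 + o(-2))/(-6 + I) = (-115 + 9)/(-6 + 109) = -106/103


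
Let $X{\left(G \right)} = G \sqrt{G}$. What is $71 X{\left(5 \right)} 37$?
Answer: $13135 \sqrt{5} \approx 29371.0$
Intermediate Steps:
$X{\left(G \right)} = G^{\frac{3}{2}}$
$71 X{\left(5 \right)} 37 = 71 \cdot 5^{\frac{3}{2}} \cdot 37 = 71 \cdot 5 \sqrt{5} \cdot 37 = 355 \sqrt{5} \cdot 37 = 13135 \sqrt{5}$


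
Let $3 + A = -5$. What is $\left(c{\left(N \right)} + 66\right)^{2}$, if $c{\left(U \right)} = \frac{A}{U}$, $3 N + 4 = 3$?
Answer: $8100$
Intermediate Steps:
$N = - \frac{1}{3}$ ($N = - \frac{4}{3} + \frac{1}{3} \cdot 3 = - \frac{4}{3} + 1 = - \frac{1}{3} \approx -0.33333$)
$A = -8$ ($A = -3 - 5 = -8$)
$c{\left(U \right)} = - \frac{8}{U}$
$\left(c{\left(N \right)} + 66\right)^{2} = \left(- \frac{8}{- \frac{1}{3}} + 66\right)^{2} = \left(\left(-8\right) \left(-3\right) + 66\right)^{2} = \left(24 + 66\right)^{2} = 90^{2} = 8100$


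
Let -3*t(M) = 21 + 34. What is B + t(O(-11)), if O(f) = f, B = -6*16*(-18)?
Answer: 5129/3 ≈ 1709.7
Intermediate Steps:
B = 1728 (B = -96*(-18) = 1728)
t(M) = -55/3 (t(M) = -(21 + 34)/3 = -⅓*55 = -55/3)
B + t(O(-11)) = 1728 - 55/3 = 5129/3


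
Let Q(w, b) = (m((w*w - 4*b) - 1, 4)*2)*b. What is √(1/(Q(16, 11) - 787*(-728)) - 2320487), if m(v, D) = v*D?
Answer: I*√50742811772923143/147876 ≈ 1523.3*I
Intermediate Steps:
m(v, D) = D*v
Q(w, b) = b*(-8 - 32*b + 8*w²) (Q(w, b) = ((4*((w*w - 4*b) - 1))*2)*b = ((4*((w² - 4*b) - 1))*2)*b = ((4*(-1 + w² - 4*b))*2)*b = ((-4 - 16*b + 4*w²)*2)*b = (-8 - 32*b + 8*w²)*b = b*(-8 - 32*b + 8*w²))
√(1/(Q(16, 11) - 787*(-728)) - 2320487) = √(1/(8*11*(-1 + 16² - 4*11) - 787*(-728)) - 2320487) = √(1/(8*11*(-1 + 256 - 44) + 572936) - 2320487) = √(1/(8*11*211 + 572936) - 2320487) = √(1/(18568 + 572936) - 2320487) = √(1/591504 - 2320487) = √(-1372577342447/591504) = I*√50742811772923143/147876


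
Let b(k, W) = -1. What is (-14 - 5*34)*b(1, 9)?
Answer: 184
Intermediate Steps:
(-14 - 5*34)*b(1, 9) = (-14 - 5*34)*(-1) = (-14 - 170)*(-1) = -184*(-1) = 184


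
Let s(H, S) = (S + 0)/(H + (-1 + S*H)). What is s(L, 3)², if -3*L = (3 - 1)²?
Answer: 81/361 ≈ 0.22438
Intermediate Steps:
L = -4/3 (L = -(3 - 1)²/3 = -⅓*2² = -⅓*4 = -4/3 ≈ -1.3333)
s(H, S) = S/(-1 + H + H*S) (s(H, S) = S/(H + (-1 + H*S)) = S/(-1 + H + H*S))
s(L, 3)² = (3/(-1 - 4/3 - 4/3*3))² = (3/(-1 - 4/3 - 4))² = (3/(-19/3))² = (3*(-3/19))² = (-9/19)² = 81/361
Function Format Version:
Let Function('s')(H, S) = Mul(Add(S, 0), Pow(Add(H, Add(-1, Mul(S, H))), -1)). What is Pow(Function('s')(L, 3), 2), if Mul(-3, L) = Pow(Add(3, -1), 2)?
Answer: Rational(81, 361) ≈ 0.22438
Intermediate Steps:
L = Rational(-4, 3) (L = Mul(Rational(-1, 3), Pow(Add(3, -1), 2)) = Mul(Rational(-1, 3), Pow(2, 2)) = Mul(Rational(-1, 3), 4) = Rational(-4, 3) ≈ -1.3333)
Function('s')(H, S) = Mul(S, Pow(Add(-1, H, Mul(H, S)), -1)) (Function('s')(H, S) = Mul(S, Pow(Add(H, Add(-1, Mul(H, S))), -1)) = Mul(S, Pow(Add(-1, H, Mul(H, S)), -1)))
Pow(Function('s')(L, 3), 2) = Pow(Mul(3, Pow(Add(-1, Rational(-4, 3), Mul(Rational(-4, 3), 3)), -1)), 2) = Pow(Mul(3, Pow(Add(-1, Rational(-4, 3), -4), -1)), 2) = Pow(Mul(3, Pow(Rational(-19, 3), -1)), 2) = Pow(Mul(3, Rational(-3, 19)), 2) = Pow(Rational(-9, 19), 2) = Rational(81, 361)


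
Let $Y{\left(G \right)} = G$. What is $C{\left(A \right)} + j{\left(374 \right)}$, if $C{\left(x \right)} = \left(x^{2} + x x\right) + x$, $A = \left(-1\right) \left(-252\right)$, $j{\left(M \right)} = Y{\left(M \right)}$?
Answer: $127634$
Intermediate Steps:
$j{\left(M \right)} = M$
$A = 252$
$C{\left(x \right)} = x + 2 x^{2}$ ($C{\left(x \right)} = \left(x^{2} + x^{2}\right) + x = 2 x^{2} + x = x + 2 x^{2}$)
$C{\left(A \right)} + j{\left(374 \right)} = 252 \left(1 + 2 \cdot 252\right) + 374 = 252 \left(1 + 504\right) + 374 = 252 \cdot 505 + 374 = 127260 + 374 = 127634$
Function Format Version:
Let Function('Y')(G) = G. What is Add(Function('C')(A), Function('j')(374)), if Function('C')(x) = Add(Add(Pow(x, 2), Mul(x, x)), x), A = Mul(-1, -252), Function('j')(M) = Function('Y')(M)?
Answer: 127634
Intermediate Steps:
Function('j')(M) = M
A = 252
Function('C')(x) = Add(x, Mul(2, Pow(x, 2))) (Function('C')(x) = Add(Add(Pow(x, 2), Pow(x, 2)), x) = Add(Mul(2, Pow(x, 2)), x) = Add(x, Mul(2, Pow(x, 2))))
Add(Function('C')(A), Function('j')(374)) = Add(Mul(252, Add(1, Mul(2, 252))), 374) = Add(Mul(252, Add(1, 504)), 374) = Add(Mul(252, 505), 374) = Add(127260, 374) = 127634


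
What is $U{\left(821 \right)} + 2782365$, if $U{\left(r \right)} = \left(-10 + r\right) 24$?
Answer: $2801829$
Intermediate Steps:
$U{\left(r \right)} = -240 + 24 r$
$U{\left(821 \right)} + 2782365 = \left(-240 + 24 \cdot 821\right) + 2782365 = \left(-240 + 19704\right) + 2782365 = 19464 + 2782365 = 2801829$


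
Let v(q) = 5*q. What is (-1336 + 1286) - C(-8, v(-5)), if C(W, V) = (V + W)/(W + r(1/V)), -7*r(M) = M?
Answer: -75725/1399 ≈ -54.128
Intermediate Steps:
r(M) = -M/7
C(W, V) = (V + W)/(W - 1/(7*V))
(-1336 + 1286) - C(-8, v(-5)) = (-1336 + 1286) - 7*5*(-5)*(5*(-5) - 8)/(-1 + 7*(5*(-5))*(-8)) = -50 - 7*(-25)*(-25 - 8)/(-1 + 7*(-25)*(-8)) = -50 - 7*(-25)*(-33)/(-1 + 1400) = -50 - 7*(-25)*(-33)/1399 = -50 - 1*5775/1399 = -50 - 5775/1399 = -75725/1399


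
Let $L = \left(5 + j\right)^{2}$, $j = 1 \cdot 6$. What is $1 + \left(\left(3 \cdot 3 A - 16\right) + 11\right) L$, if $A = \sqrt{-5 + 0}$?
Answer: $-604 + 1089 i \sqrt{5} \approx -604.0 + 2435.1 i$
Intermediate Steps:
$A = i \sqrt{5}$ ($A = \sqrt{-5} = i \sqrt{5} \approx 2.2361 i$)
$j = 6$
$L = 121$ ($L = \left(5 + 6\right)^{2} = 11^{2} = 121$)
$1 + \left(\left(3 \cdot 3 A - 16\right) + 11\right) L = 1 + \left(\left(3 \cdot 3 i \sqrt{5} - 16\right) + 11\right) 121 = 1 + \left(\left(9 i \sqrt{5} - 16\right) + 11\right) 121 = 1 + \left(\left(-16 + 9 i \sqrt{5}\right) + 11\right) 121 = 1 + \left(-5 + 9 i \sqrt{5}\right) 121 = 1 - \left(605 - 1089 i \sqrt{5}\right) = -604 + 1089 i \sqrt{5}$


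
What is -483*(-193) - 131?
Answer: 93088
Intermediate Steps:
-483*(-193) - 131 = 93219 - 131 = 93088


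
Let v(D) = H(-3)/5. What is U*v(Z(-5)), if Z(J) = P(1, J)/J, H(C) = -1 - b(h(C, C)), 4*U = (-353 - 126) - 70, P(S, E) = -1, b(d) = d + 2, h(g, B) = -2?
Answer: 549/20 ≈ 27.450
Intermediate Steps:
b(d) = 2 + d
U = -549/4 (U = ((-353 - 126) - 70)/4 = (-479 - 70)/4 = (1/4)*(-549) = -549/4 ≈ -137.25)
H(C) = -1 (H(C) = -1 - (2 - 2) = -1 - 1*0 = -1 + 0 = -1)
Z(J) = -1/J
v(D) = -1/5
U*v(Z(-5)) = -549/4*(-1/5) = 549/20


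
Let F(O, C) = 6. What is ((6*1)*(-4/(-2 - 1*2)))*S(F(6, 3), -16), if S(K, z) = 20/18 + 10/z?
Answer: 35/12 ≈ 2.9167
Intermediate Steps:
S(K, z) = 10/9 + 10/z (S(K, z) = 20*(1/18) + 10/z = 10/9 + 10/z)
((6*1)*(-4/(-2 - 1*2)))*S(F(6, 3), -16) = ((6*1)*(-4/(-2 - 1*2)))*(10/9 + 10/(-16)) = (6*(-4/(-2 - 2)))*(10/9 + 10*(-1/16)) = (6*(-4/(-4)))*(10/9 - 5/8) = (6*(-4*(-¼)))*(35/72) = (6*1)*(35/72) = 6*(35/72) = 35/12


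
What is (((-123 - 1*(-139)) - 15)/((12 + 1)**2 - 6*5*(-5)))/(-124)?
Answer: -1/39556 ≈ -2.5281e-5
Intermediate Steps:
(((-123 - 1*(-139)) - 15)/((12 + 1)**2 - 6*5*(-5)))/(-124) = (((-123 + 139) - 15)/(13**2 - 30*(-5)))*(-1/124) = ((16 - 15)/(169 + 150))*(-1/124) = (1/319)*(-1/124) = -1/39556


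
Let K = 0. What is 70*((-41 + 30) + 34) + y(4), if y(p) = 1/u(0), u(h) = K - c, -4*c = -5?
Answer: 8046/5 ≈ 1609.2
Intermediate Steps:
c = 5/4 (c = -¼*(-5) = 5/4 ≈ 1.2500)
u(h) = -5/4 (u(h) = 0 - 1*5/4 = 0 - 5/4 = -5/4)
y(p) = -⅘ (y(p) = 1/(-5/4) = -⅘)
70*((-41 + 30) + 34) + y(4) = 70*((-41 + 30) + 34) - ⅘ = 70*(-11 + 34) - ⅘ = 70*23 - ⅘ = 1610 - ⅘ = 8046/5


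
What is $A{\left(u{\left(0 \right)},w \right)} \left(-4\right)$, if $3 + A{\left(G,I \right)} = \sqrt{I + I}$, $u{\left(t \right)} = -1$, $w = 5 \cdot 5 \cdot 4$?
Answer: $12 - 40 \sqrt{2} \approx -44.569$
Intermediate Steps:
$w = 100$ ($w = 25 \cdot 4 = 100$)
$A{\left(G,I \right)} = -3 + \sqrt{2} \sqrt{I}$ ($A{\left(G,I \right)} = -3 + \sqrt{I + I} = -3 + \sqrt{2 I} = -3 + \sqrt{2} \sqrt{I}$)
$A{\left(u{\left(0 \right)},w \right)} \left(-4\right) = \left(-3 + \sqrt{2} \sqrt{100}\right) \left(-4\right) = \left(-3 + \sqrt{2} \cdot 10\right) \left(-4\right) = \left(-3 + 10 \sqrt{2}\right) \left(-4\right) = 12 - 40 \sqrt{2}$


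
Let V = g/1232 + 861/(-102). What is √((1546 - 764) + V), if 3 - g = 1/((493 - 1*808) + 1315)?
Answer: √212077202807470/523600 ≈ 27.813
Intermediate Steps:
g = 2999/1000 (g = 3 - 1/((493 - 1*808) + 1315) = 3 - 1/((493 - 808) + 1315) = 3 - 1/(-315 + 1315) = 3 - 1/1000 = 2999/1000 ≈ 2.9990)
V = -176741017/20944000 (V = (2999/1000)/1232 + 861/(-102) = (2999/1000)*(1/1232) + 861*(-1/102) = 2999/1232000 - 287/34 = -176741017/20944000 ≈ -8.4387)
√((1546 - 764) + V) = √((1546 - 764) - 176741017/20944000) = √(782 - 176741017/20944000) = √(16201466983/20944000) = √212077202807470/523600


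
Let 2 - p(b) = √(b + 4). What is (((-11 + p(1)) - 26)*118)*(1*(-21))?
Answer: 86730 + 2478*√5 ≈ 92271.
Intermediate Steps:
p(b) = 2 - √(4 + b) (p(b) = 2 - √(b + 4) = 2 - √(4 + b))
(((-11 + p(1)) - 26)*118)*(1*(-21)) = (((-11 + (2 - √(4 + 1))) - 26)*118)*(1*(-21)) = (((-11 + (2 - √5)) - 26)*118)*(-21) = (((-9 - √5) - 26)*118)*(-21) = ((-35 - √5)*118)*(-21) = (-4130 - 118*√5)*(-21) = 86730 + 2478*√5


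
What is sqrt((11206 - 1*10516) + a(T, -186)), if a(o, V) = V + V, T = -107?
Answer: sqrt(318) ≈ 17.833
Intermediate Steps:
a(o, V) = 2*V
sqrt((11206 - 1*10516) + a(T, -186)) = sqrt((11206 - 1*10516) + 2*(-186)) = sqrt((11206 - 10516) - 372) = sqrt(690 - 372) = sqrt(318)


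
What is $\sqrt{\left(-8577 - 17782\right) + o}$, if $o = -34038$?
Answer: $i \sqrt{60397} \approx 245.76 i$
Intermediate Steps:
$\sqrt{\left(-8577 - 17782\right) + o} = \sqrt{\left(-8577 - 17782\right) - 34038} = \sqrt{-26359 - 34038} = \sqrt{-60397} = i \sqrt{60397}$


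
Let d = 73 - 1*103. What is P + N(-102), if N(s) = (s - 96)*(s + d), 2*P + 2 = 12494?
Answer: 32382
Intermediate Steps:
d = -30 (d = 73 - 103 = -30)
P = 6246 (P = -1 + (½)*12494 = -1 + 6247 = 6246)
N(s) = (-96 + s)*(-30 + s) (N(s) = (s - 96)*(s - 30) = (-96 + s)*(-30 + s))
P + N(-102) = 6246 + (2880 + (-102)² - 126*(-102)) = 6246 + (2880 + 10404 + 12852) = 6246 + 26136 = 32382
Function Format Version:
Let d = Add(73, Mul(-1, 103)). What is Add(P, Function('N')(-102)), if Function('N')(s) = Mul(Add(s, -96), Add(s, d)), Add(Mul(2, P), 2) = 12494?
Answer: 32382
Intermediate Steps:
d = -30 (d = Add(73, -103) = -30)
P = 6246 (P = Add(-1, Mul(Rational(1, 2), 12494)) = Add(-1, 6247) = 6246)
Function('N')(s) = Mul(Add(-96, s), Add(-30, s)) (Function('N')(s) = Mul(Add(s, -96), Add(s, -30)) = Mul(Add(-96, s), Add(-30, s)))
Add(P, Function('N')(-102)) = Add(6246, Add(2880, Pow(-102, 2), Mul(-126, -102))) = Add(6246, Add(2880, 10404, 12852)) = Add(6246, 26136) = 32382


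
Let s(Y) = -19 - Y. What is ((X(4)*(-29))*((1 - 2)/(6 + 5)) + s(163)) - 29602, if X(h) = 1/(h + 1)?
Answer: -1638091/55 ≈ -29783.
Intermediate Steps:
X(h) = 1/(1 + h)
((X(4)*(-29))*((1 - 2)/(6 + 5)) + s(163)) - 29602 = ((-29/(1 + 4))*((1 - 2)/(6 + 5)) + (-19 - 1*163)) - 29602 = ((-29/5)*(-1/11) + (-19 - 163)) - 29602 = (((1/5)*(-29))*(-1*1/11) - 182) - 29602 = (-29/5*(-1/11) - 182) - 29602 = (29/55 - 182) - 29602 = -9981/55 - 29602 = -1638091/55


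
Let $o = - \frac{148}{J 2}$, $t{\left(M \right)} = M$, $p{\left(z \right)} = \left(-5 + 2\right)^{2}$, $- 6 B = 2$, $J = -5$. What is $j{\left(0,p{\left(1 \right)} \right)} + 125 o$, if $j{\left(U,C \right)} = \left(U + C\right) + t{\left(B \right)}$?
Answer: $\frac{5576}{3} \approx 1858.7$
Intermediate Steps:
$B = - \frac{1}{3}$ ($B = \left(- \frac{1}{6}\right) 2 = - \frac{1}{3} \approx -0.33333$)
$p{\left(z \right)} = 9$ ($p{\left(z \right)} = \left(-3\right)^{2} = 9$)
$j{\left(U,C \right)} = - \frac{1}{3} + C + U$ ($j{\left(U,C \right)} = \left(U + C\right) - \frac{1}{3} = \left(C + U\right) - \frac{1}{3} = - \frac{1}{3} + C + U$)
$o = \frac{74}{5}$ ($o = - \frac{148}{\left(-5\right) 2} = - \frac{148}{-10} = \left(-148\right) \left(- \frac{1}{10}\right) = \frac{74}{5} \approx 14.8$)
$j{\left(0,p{\left(1 \right)} \right)} + 125 o = \left(- \frac{1}{3} + 9 + 0\right) + 125 \cdot \frac{74}{5} = \frac{26}{3} + 1850 = \frac{5576}{3}$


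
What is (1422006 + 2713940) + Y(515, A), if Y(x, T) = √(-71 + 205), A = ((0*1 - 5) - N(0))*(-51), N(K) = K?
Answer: 4135946 + √134 ≈ 4.1360e+6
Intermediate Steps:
A = 255 (A = ((0*1 - 5) - 1*0)*(-51) = ((0 - 5) + 0)*(-51) = (-5 + 0)*(-51) = -5*(-51) = 255)
Y(x, T) = √134
(1422006 + 2713940) + Y(515, A) = (1422006 + 2713940) + √134 = 4135946 + √134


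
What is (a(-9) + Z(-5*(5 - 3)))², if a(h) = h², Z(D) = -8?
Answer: 5329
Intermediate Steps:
(a(-9) + Z(-5*(5 - 3)))² = ((-9)² - 8)² = (81 - 8)² = 73² = 5329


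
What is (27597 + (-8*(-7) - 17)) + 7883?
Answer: 35519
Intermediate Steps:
(27597 + (-8*(-7) - 17)) + 7883 = (27597 + (56 - 17)) + 7883 = (27597 + 39) + 7883 = 27636 + 7883 = 35519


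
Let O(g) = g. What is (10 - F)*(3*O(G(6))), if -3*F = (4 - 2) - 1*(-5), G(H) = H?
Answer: 222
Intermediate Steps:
F = -7/3 (F = -((4 - 2) - 1*(-5))/3 = -(2 + 5)/3 = -⅓*7 = -7/3 ≈ -2.3333)
(10 - F)*(3*O(G(6))) = (10 - 1*(-7/3))*(3*6) = (10 + 7/3)*18 = (37/3)*18 = 222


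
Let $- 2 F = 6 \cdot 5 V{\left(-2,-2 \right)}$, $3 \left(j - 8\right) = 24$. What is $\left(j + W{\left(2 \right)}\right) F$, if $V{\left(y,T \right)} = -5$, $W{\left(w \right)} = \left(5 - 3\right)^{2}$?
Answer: $1500$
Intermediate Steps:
$W{\left(w \right)} = 4$ ($W{\left(w \right)} = 2^{2} = 4$)
$j = 16$ ($j = 8 + \frac{1}{3} \cdot 24 = 8 + 8 = 16$)
$F = 75$ ($F = - \frac{6 \cdot 5 \left(-5\right)}{2} = - \frac{30 \left(-5\right)}{2} = \left(- \frac{1}{2}\right) \left(-150\right) = 75$)
$\left(j + W{\left(2 \right)}\right) F = \left(16 + 4\right) 75 = 20 \cdot 75 = 1500$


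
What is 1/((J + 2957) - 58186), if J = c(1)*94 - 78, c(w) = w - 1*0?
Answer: -1/55213 ≈ -1.8112e-5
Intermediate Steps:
c(w) = w (c(w) = w + 0 = w)
J = 16 (J = 1*94 - 78 = 94 - 78 = 16)
1/((J + 2957) - 58186) = 1/((16 + 2957) - 58186) = 1/(2973 - 58186) = 1/(-55213) = -1/55213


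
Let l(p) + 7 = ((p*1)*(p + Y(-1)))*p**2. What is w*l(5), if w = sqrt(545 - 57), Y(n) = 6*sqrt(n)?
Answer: sqrt(122)*(1236 + 1500*I) ≈ 13652.0 + 16568.0*I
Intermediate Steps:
l(p) = -7 + p**3*(p + 6*I) (l(p) = -7 + ((p*1)*(p + 6*sqrt(-1)))*p**2 = -7 + (p*(p + 6*I))*p**2 = -7 + p**3*(p + 6*I))
w = 2*sqrt(122) (w = sqrt(488) = 2*sqrt(122) ≈ 22.091)
w*l(5) = (2*sqrt(122))*(-7 + 5**4 + 6*I*5**3) = (2*sqrt(122))*(-7 + 625 + 6*I*125) = (2*sqrt(122))*(-7 + 625 + 750*I) = (2*sqrt(122))*(618 + 750*I) = 2*sqrt(122)*(618 + 750*I)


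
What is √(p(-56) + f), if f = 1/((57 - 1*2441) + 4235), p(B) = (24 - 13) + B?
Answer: I*√154177194/1851 ≈ 6.7082*I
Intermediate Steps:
p(B) = 11 + B
f = 1/1851 (f = 1/((57 - 2441) + 4235) = 1/(-2384 + 4235) = 1/1851 ≈ 0.00054025)
√(p(-56) + f) = √((11 - 56) + 1/1851) = √(-45 + 1/1851) = √(-83294/1851) = I*√154177194/1851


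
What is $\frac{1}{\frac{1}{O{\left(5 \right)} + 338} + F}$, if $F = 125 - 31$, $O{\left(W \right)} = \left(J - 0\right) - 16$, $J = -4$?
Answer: $\frac{318}{29893} \approx 0.010638$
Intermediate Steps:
$O{\left(W \right)} = -20$ ($O{\left(W \right)} = \left(-4 - 0\right) - 16 = \left(-4 + 0\right) - 16 = -4 - 16 = -20$)
$F = 94$ ($F = 125 - 31 = 94$)
$\frac{1}{\frac{1}{O{\left(5 \right)} + 338} + F} = \frac{1}{\frac{1}{-20 + 338} + 94} = \frac{1}{\frac{1}{318} + 94} = \frac{1}{\frac{29893}{318}} = \frac{318}{29893}$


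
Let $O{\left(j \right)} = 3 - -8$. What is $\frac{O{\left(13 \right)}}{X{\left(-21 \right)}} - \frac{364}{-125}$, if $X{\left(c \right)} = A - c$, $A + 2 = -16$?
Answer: $\frac{2467}{375} \approx 6.5787$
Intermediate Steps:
$A = -18$ ($A = -2 - 16 = -18$)
$O{\left(j \right)} = 11$ ($O{\left(j \right)} = 3 + 8 = 11$)
$X{\left(c \right)} = -18 - c$
$\frac{O{\left(13 \right)}}{X{\left(-21 \right)}} - \frac{364}{-125} = \frac{11}{-18 - -21} - \frac{364}{-125} = \frac{11}{-18 + 21} - - \frac{364}{125} = \frac{11}{3} + \frac{364}{125} = \frac{2467}{375}$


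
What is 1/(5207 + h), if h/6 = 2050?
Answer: 1/17507 ≈ 5.7120e-5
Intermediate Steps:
h = 12300 (h = 6*2050 = 12300)
1/(5207 + h) = 1/(5207 + 12300) = 1/17507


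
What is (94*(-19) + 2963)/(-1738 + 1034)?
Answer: -107/64 ≈ -1.6719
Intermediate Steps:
(94*(-19) + 2963)/(-1738 + 1034) = (-1786 + 2963)/(-704) = 1177*(-1/704) = -107/64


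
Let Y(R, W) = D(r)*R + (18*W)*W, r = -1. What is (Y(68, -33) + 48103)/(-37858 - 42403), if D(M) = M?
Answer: -67637/80261 ≈ -0.84271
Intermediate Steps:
Y(R, W) = -R + 18*W² (Y(R, W) = -R + (18*W)*W = -R + 18*W²)
(Y(68, -33) + 48103)/(-37858 - 42403) = ((-1*68 + 18*(-33)²) + 48103)/(-37858 - 42403) = ((-68 + 18*1089) + 48103)/(-80261) = ((-68 + 19602) + 48103)*(-1/80261) = (19534 + 48103)*(-1/80261) = 67637*(-1/80261) = -67637/80261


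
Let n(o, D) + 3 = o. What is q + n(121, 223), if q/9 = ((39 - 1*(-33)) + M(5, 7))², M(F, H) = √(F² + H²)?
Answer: 47440 + 1296*√74 ≈ 58589.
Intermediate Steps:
n(o, D) = -3 + o
q = 9*(72 + √74)² (q = 9*((39 - 1*(-33)) + √(5² + 7²))² = 9*((39 + 33) + √(25 + 49))² = 9*(72 + √74)² ≈ 58471.)
q + n(121, 223) = (47322 + 1296*√74) + (-3 + 121) = (47322 + 1296*√74) + 118 = 47440 + 1296*√74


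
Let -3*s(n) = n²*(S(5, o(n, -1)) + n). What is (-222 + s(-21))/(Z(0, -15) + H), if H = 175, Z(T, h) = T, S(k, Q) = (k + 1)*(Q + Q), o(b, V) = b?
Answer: 39909/175 ≈ 228.05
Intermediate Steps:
S(k, Q) = 2*Q*(1 + k) (S(k, Q) = (1 + k)*(2*Q) = 2*Q*(1 + k))
s(n) = -13*n³/3 (s(n) = -n²*(2*n*(1 + 5) + n)/3 = -n²*(2*n*6 + n)/3 = -n²*(12*n + n)/3 = -n²*13*n/3 = -13*n³/3)
(-222 + s(-21))/(Z(0, -15) + H) = (-222 - 13/3*(-21)³)/(0 + 175) = (-222 - 13/3*(-9261))/175 = (-222 + 40131)*(1/175) = 39909*(1/175) = 39909/175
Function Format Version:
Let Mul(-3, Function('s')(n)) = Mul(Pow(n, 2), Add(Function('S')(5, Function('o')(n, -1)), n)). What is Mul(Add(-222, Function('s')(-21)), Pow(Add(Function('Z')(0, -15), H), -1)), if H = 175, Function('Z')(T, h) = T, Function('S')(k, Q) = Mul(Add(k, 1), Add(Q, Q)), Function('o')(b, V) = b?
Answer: Rational(39909, 175) ≈ 228.05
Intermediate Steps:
Function('S')(k, Q) = Mul(2, Q, Add(1, k)) (Function('S')(k, Q) = Mul(Add(1, k), Mul(2, Q)) = Mul(2, Q, Add(1, k)))
Function('s')(n) = Mul(Rational(-13, 3), Pow(n, 3)) (Function('s')(n) = Mul(Rational(-1, 3), Mul(Pow(n, 2), Add(Mul(2, n, Add(1, 5)), n))) = Mul(Rational(-1, 3), Mul(Pow(n, 2), Add(Mul(2, n, 6), n))) = Mul(Rational(-1, 3), Mul(Pow(n, 2), Add(Mul(12, n), n))) = Mul(Rational(-1, 3), Mul(Pow(n, 2), Mul(13, n))) = Mul(Rational(-1, 3), Mul(13, Pow(n, 3))) = Mul(Rational(-13, 3), Pow(n, 3)))
Mul(Add(-222, Function('s')(-21)), Pow(Add(Function('Z')(0, -15), H), -1)) = Mul(Add(-222, Mul(Rational(-13, 3), Pow(-21, 3))), Pow(Add(0, 175), -1)) = Mul(Add(-222, Mul(Rational(-13, 3), -9261)), Pow(175, -1)) = Mul(Add(-222, 40131), Rational(1, 175)) = Mul(39909, Rational(1, 175)) = Rational(39909, 175)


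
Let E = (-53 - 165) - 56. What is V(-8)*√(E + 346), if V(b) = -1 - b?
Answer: 42*√2 ≈ 59.397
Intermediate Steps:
E = -274 (E = -218 - 56 = -274)
V(-8)*√(E + 346) = (-1 - 1*(-8))*√(-274 + 346) = (-1 + 8)*√72 = 7*(6*√2) = 42*√2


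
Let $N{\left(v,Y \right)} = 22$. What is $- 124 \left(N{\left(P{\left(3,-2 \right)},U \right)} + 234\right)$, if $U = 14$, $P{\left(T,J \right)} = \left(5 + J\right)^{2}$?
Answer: $-31744$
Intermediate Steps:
$- 124 \left(N{\left(P{\left(3,-2 \right)},U \right)} + 234\right) = - 124 \left(22 + 234\right) = \left(-124\right) 256 = -31744$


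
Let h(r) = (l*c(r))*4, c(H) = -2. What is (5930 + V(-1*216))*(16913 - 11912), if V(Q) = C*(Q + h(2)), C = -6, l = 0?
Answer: 36137226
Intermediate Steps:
h(r) = 0 (h(r) = (0*(-2))*4 = 0*4 = 0)
V(Q) = -6*Q (V(Q) = -6*(Q + 0) = -6*Q)
(5930 + V(-1*216))*(16913 - 11912) = (5930 - (-6)*216)*(16913 - 11912) = (5930 - 6*(-216))*5001 = (5930 + 1296)*5001 = 7226*5001 = 36137226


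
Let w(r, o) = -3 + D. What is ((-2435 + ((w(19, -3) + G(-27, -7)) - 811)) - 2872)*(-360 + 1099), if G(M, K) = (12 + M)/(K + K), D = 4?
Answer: -63275397/14 ≈ -4.5197e+6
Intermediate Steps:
w(r, o) = 1 (w(r, o) = -3 + 4 = 1)
G(M, K) = (12 + M)/(2*K) (G(M, K) = (12 + M)/((2*K)) = (12 + M)*(1/(2*K)) = (12 + M)/(2*K))
((-2435 + ((w(19, -3) + G(-27, -7)) - 811)) - 2872)*(-360 + 1099) = ((-2435 + ((1 + (1/2)*(12 - 27)/(-7)) - 811)) - 2872)*(-360 + 1099) = ((-2435 + ((1 + (1/2)*(-1/7)*(-15)) - 811)) - 2872)*739 = ((-2435 + ((1 + 15/14) - 811)) - 2872)*739 = ((-2435 + (29/14 - 811)) - 2872)*739 = ((-2435 - 11325/14) - 2872)*739 = (-45415/14 - 2872)*739 = -85623/14*739 = -63275397/14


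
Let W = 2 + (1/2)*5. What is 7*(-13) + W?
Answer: -173/2 ≈ -86.500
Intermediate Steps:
W = 9/2 (W = 2 + (1*(½))*5 = 2 + (½)*5 = 2 + 5/2 = 9/2 ≈ 4.5000)
7*(-13) + W = 7*(-13) + 9/2 = -91 + 9/2 = -173/2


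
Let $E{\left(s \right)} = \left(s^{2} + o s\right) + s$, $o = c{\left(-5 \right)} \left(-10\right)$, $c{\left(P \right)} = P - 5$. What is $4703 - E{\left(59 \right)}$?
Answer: $-4737$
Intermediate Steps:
$c{\left(P \right)} = -5 + P$ ($c{\left(P \right)} = P - 5 = -5 + P$)
$o = 100$ ($o = \left(-5 - 5\right) \left(-10\right) = \left(-10\right) \left(-10\right) = 100$)
$E{\left(s \right)} = s^{2} + 101 s$ ($E{\left(s \right)} = \left(s^{2} + 100 s\right) + s = s^{2} + 101 s$)
$4703 - E{\left(59 \right)} = 4703 - 59 \left(101 + 59\right) = 4703 - 59 \cdot 160 = 4703 - 9440 = -4737$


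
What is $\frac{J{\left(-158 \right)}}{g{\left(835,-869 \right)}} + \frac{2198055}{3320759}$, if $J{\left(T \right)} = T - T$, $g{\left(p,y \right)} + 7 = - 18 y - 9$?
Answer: $\frac{2198055}{3320759} \approx 0.66191$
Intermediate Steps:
$g{\left(p,y \right)} = -16 - 18 y$ ($g{\left(p,y \right)} = -7 - \left(9 + 18 y\right) = -16 - 18 y$)
$J{\left(T \right)} = 0$
$\frac{J{\left(-158 \right)}}{g{\left(835,-869 \right)}} + \frac{2198055}{3320759} = \frac{0}{-16 - -15642} + \frac{2198055}{3320759} = \frac{0}{-16 + 15642} + 2198055 \cdot \frac{1}{3320759} = \frac{0}{15626} + \frac{2198055}{3320759} = 0 \cdot \frac{1}{15626} + \frac{2198055}{3320759} = 0 + \frac{2198055}{3320759} = \frac{2198055}{3320759}$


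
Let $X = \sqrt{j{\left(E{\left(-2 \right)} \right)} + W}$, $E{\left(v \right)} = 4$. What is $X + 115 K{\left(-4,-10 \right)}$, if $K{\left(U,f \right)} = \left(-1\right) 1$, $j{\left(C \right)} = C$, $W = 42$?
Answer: $-115 + \sqrt{46} \approx -108.22$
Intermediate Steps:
$K{\left(U,f \right)} = -1$
$X = \sqrt{46}$ ($X = \sqrt{4 + 42} = \sqrt{46} \approx 6.7823$)
$X + 115 K{\left(-4,-10 \right)} = \sqrt{46} + 115 \left(-1\right) = \sqrt{46} - 115 = -115 + \sqrt{46}$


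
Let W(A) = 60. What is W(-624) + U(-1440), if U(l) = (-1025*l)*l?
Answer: -2125439940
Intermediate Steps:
U(l) = -1025*l²
W(-624) + U(-1440) = 60 - 1025*(-1440)² = 60 - 1025*2073600 = 60 - 2125440000 = -2125439940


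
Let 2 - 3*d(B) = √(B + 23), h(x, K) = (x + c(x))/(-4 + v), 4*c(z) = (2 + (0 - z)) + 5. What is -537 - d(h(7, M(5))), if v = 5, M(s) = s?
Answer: -1613/3 + √30/3 ≈ -535.84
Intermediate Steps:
c(z) = 7/4 - z/4 (c(z) = ((2 + (0 - z)) + 5)/4 = ((2 - z) + 5)/4 = (7 - z)/4 = 7/4 - z/4)
h(x, K) = 7/4 + 3*x/4 (h(x, K) = (x + (7/4 - x/4))/(-4 + 5) = (7/4 + 3*x/4)/1 = (7/4 + 3*x/4)*1 = 7/4 + 3*x/4)
d(B) = ⅔ - √(23 + B)/3 (d(B) = ⅔ - √(B + 23)/3 = ⅔ - √(23 + B)/3)
-537 - d(h(7, M(5))) = -537 - (⅔ - √(23 + (7/4 + (¾)*7))/3) = -537 - (⅔ - √(23 + (7/4 + 21/4))/3) = -537 - (⅔ - √(23 + 7)/3) = -537 - (⅔ - √30/3) = -537 + (-⅔ + √30/3) = -1613/3 + √30/3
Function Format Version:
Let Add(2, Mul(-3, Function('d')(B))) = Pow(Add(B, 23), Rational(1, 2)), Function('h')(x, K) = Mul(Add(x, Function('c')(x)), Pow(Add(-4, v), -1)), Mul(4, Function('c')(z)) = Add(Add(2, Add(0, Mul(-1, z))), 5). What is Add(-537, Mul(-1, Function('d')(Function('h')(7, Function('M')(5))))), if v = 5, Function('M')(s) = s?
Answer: Add(Rational(-1613, 3), Mul(Rational(1, 3), Pow(30, Rational(1, 2)))) ≈ -535.84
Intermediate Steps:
Function('c')(z) = Add(Rational(7, 4), Mul(Rational(-1, 4), z)) (Function('c')(z) = Mul(Rational(1, 4), Add(Add(2, Add(0, Mul(-1, z))), 5)) = Mul(Rational(1, 4), Add(Add(2, Mul(-1, z)), 5)) = Mul(Rational(1, 4), Add(7, Mul(-1, z))) = Add(Rational(7, 4), Mul(Rational(-1, 4), z)))
Function('h')(x, K) = Add(Rational(7, 4), Mul(Rational(3, 4), x)) (Function('h')(x, K) = Mul(Add(x, Add(Rational(7, 4), Mul(Rational(-1, 4), x))), Pow(Add(-4, 5), -1)) = Mul(Add(Rational(7, 4), Mul(Rational(3, 4), x)), Pow(1, -1)) = Mul(Add(Rational(7, 4), Mul(Rational(3, 4), x)), 1) = Add(Rational(7, 4), Mul(Rational(3, 4), x)))
Function('d')(B) = Add(Rational(2, 3), Mul(Rational(-1, 3), Pow(Add(23, B), Rational(1, 2)))) (Function('d')(B) = Add(Rational(2, 3), Mul(Rational(-1, 3), Pow(Add(B, 23), Rational(1, 2)))) = Add(Rational(2, 3), Mul(Rational(-1, 3), Pow(Add(23, B), Rational(1, 2)))))
Add(-537, Mul(-1, Function('d')(Function('h')(7, Function('M')(5))))) = Add(-537, Mul(-1, Add(Rational(2, 3), Mul(Rational(-1, 3), Pow(Add(23, Add(Rational(7, 4), Mul(Rational(3, 4), 7))), Rational(1, 2)))))) = Add(-537, Mul(-1, Add(Rational(2, 3), Mul(Rational(-1, 3), Pow(Add(23, Add(Rational(7, 4), Rational(21, 4))), Rational(1, 2)))))) = Add(-537, Mul(-1, Add(Rational(2, 3), Mul(Rational(-1, 3), Pow(Add(23, 7), Rational(1, 2)))))) = Add(-537, Mul(-1, Add(Rational(2, 3), Mul(Rational(-1, 3), Pow(30, Rational(1, 2)))))) = Add(-537, Add(Rational(-2, 3), Mul(Rational(1, 3), Pow(30, Rational(1, 2))))) = Add(Rational(-1613, 3), Mul(Rational(1, 3), Pow(30, Rational(1, 2))))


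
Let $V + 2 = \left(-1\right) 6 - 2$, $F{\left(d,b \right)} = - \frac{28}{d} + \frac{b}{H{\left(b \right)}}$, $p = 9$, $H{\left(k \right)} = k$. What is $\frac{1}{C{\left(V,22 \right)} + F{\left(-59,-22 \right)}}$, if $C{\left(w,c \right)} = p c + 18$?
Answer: $\frac{59}{12831} \approx 0.0045982$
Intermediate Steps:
$F{\left(d,b \right)} = 1 - \frac{28}{d}$ ($F{\left(d,b \right)} = - \frac{28}{d} + \frac{b}{b} = - \frac{28}{d} + 1 = 1 - \frac{28}{d}$)
$V = -10$ ($V = -2 - 8 = -10$)
$C{\left(w,c \right)} = 18 + 9 c$ ($C{\left(w,c \right)} = 9 c + 18 = 18 + 9 c$)
$\frac{1}{C{\left(V,22 \right)} + F{\left(-59,-22 \right)}} = \frac{1}{\left(18 + 9 \cdot 22\right) + \frac{-28 - 59}{-59}} = \frac{1}{\left(18 + 198\right) - - \frac{87}{59}} = \frac{1}{216 + \frac{87}{59}} = \frac{1}{\frac{12831}{59}} = \frac{59}{12831}$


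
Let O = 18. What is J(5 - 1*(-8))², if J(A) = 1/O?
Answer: 1/324 ≈ 0.0030864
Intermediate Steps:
J(A) = 1/18
J(5 - 1*(-8))² = (1/18)² = 1/324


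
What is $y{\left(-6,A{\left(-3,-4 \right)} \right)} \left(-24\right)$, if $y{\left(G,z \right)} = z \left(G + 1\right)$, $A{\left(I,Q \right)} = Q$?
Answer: $-480$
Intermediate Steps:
$y{\left(G,z \right)} = z \left(1 + G\right)$
$y{\left(-6,A{\left(-3,-4 \right)} \right)} \left(-24\right) = - 4 \left(1 - 6\right) \left(-24\right) = \left(-4\right) \left(-5\right) \left(-24\right) = 20 \left(-24\right) = -480$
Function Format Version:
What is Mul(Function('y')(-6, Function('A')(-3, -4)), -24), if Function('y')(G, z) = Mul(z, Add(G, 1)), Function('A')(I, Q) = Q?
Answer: -480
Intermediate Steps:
Function('y')(G, z) = Mul(z, Add(1, G))
Mul(Function('y')(-6, Function('A')(-3, -4)), -24) = Mul(Mul(-4, Add(1, -6)), -24) = Mul(Mul(-4, -5), -24) = Mul(20, -24) = -480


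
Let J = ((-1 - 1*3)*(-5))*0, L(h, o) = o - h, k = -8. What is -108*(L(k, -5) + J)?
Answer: -324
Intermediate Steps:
J = 0 (J = ((-1 - 3)*(-5))*0 = -4*(-5)*0 = 20*0 = 0)
-108*(L(k, -5) + J) = -108*((-5 - 1*(-8)) + 0) = -108*((-5 + 8) + 0) = -108*(3 + 0) = -108*3 = -324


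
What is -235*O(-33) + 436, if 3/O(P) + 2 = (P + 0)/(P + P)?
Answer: 906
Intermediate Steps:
O(P) = -2 (O(P) = 3/(-2 + (P + 0)/(P + P)) = 3/(-2 + P/((2*P))) = 3/(-2 + P*(1/(2*P))) = 3/(-2 + ½) = 3/(-3/2) = 3*(-⅔) = -2)
-235*O(-33) + 436 = -235*(-2) + 436 = 470 + 436 = 906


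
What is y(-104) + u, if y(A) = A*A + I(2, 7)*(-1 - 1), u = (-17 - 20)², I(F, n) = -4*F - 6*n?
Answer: 12285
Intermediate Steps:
I(F, n) = -6*n - 4*F
u = 1369 (u = (-37)² = 1369)
y(A) = 100 + A² (y(A) = A*A + (-6*7 - 4*2)*(-1 - 1) = A² + (-42 - 8)*(-2) = A² - 50*(-2) = A² + 100 = 100 + A²)
y(-104) + u = (100 + (-104)²) + 1369 = (100 + 10816) + 1369 = 10916 + 1369 = 12285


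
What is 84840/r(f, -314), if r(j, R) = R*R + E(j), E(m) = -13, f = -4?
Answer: 28280/32861 ≈ 0.86059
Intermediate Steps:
r(j, R) = -13 + R² (r(j, R) = R*R - 13 = R² - 13 = -13 + R²)
84840/r(f, -314) = 84840/(-13 + (-314)²) = 84840/(-13 + 98596) = 84840/98583 = 84840*(1/98583) = 28280/32861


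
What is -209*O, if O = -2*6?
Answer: 2508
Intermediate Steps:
O = -12
-209*O = -209*(-12) = 2508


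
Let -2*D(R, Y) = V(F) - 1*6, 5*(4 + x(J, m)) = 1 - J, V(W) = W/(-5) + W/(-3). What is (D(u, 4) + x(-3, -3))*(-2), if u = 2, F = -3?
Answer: 2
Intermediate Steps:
V(W) = -8*W/15 (V(W) = W*(-⅕) + W*(-⅓) = -W/5 - W/3 = -8*W/15)
x(J, m) = -19/5 - J/5 (x(J, m) = -4 + (1 - J)/5 = -4 + (⅕ - J/5) = -19/5 - J/5)
D(R, Y) = 11/5 (D(R, Y) = -(-8/15*(-3) - 1*6)/2 = -(8/5 - 6)/2 = -½*(-22/5) = 11/5)
(D(u, 4) + x(-3, -3))*(-2) = (11/5 + (-19/5 - ⅕*(-3)))*(-2) = (11/5 + (-19/5 + ⅗))*(-2) = (11/5 - 16/5)*(-2) = -1*(-2) = 2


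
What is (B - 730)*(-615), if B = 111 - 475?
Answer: 672810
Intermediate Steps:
B = -364
(B - 730)*(-615) = (-364 - 730)*(-615) = -1094*(-615) = 672810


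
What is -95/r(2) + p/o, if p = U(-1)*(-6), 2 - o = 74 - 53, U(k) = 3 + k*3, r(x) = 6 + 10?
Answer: -95/16 ≈ -5.9375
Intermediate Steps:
r(x) = 16
U(k) = 3 + 3*k
o = -19 (o = 2 - (74 - 53) = 2 - 1*21 = 2 - 21 = -19)
p = 0 (p = (3 + 3*(-1))*(-6) = (3 - 3)*(-6) = 0*(-6) = 0)
-95/r(2) + p/o = -95/16 + 0/(-19) = -95*1/16 + 0*(-1/19) = -95/16 + 0 = -95/16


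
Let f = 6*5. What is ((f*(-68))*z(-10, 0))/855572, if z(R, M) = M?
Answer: 0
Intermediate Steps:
f = 30
((f*(-68))*z(-10, 0))/855572 = ((30*(-68))*0)/855572 = -2040*0*(1/855572) = 0*(1/855572) = 0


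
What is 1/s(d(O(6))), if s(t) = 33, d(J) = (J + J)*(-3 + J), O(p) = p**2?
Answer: 1/33 ≈ 0.030303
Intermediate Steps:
d(J) = 2*J*(-3 + J) (d(J) = (2*J)*(-3 + J) = 2*J*(-3 + J))
1/s(d(O(6))) = 1/33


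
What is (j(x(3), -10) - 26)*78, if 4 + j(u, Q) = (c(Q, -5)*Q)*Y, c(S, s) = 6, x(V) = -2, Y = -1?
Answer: 2340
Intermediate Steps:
j(u, Q) = -4 - 6*Q (j(u, Q) = -4 + (6*Q)*(-1) = -4 - 6*Q)
(j(x(3), -10) - 26)*78 = ((-4 - 6*(-10)) - 26)*78 = ((-4 + 60) - 26)*78 = (56 - 26)*78 = 30*78 = 2340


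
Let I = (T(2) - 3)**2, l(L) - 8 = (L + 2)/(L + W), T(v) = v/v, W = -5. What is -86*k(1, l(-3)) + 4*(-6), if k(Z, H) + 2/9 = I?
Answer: -3140/9 ≈ -348.89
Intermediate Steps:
T(v) = 1
l(L) = 8 + (2 + L)/(-5 + L) (l(L) = 8 + (L + 2)/(L - 5) = 8 + (2 + L)/(-5 + L))
I = 4 (I = (1 - 3)**2 = (-2)**2 = 4)
k(Z, H) = 34/9 (k(Z, H) = -2/9 + 4 = 34/9)
-86*k(1, l(-3)) + 4*(-6) = -86*34/9 + 4*(-6) = -2924/9 - 24 = -3140/9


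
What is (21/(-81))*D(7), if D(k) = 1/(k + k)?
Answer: -1/54 ≈ -0.018519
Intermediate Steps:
D(k) = 1/(2*k)
(21/(-81))*D(7) = (21/(-81))*((½)/7) = (21*(-1/81))*((½)*(⅐)) = -7/27*1/14 = -1/54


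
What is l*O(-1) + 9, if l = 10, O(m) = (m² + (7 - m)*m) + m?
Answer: -71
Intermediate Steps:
O(m) = m + m² + m*(7 - m) (O(m) = (m² + m*(7 - m)) + m = m + m² + m*(7 - m))
l*O(-1) + 9 = 10*(8*(-1)) + 9 = 10*(-8) + 9 = -80 + 9 = -71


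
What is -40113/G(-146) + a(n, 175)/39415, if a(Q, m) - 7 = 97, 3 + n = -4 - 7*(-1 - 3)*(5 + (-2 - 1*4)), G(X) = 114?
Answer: -527014013/1497770 ≈ -351.87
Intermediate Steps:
n = -35 (n = -3 + (-4 - 7*(-1 - 3)*(5 + (-2 - 1*4))) = -3 + (-4 - (-28)*(5 + (-2 - 4))) = -3 + (-4 - (-28)*(5 - 6)) = -3 + (-4 - (-28)*(-1)) = -3 + (-4 - 7*4) = -3 + (-4 - 28) = -3 - 32 = -35)
a(Q, m) = 104 (a(Q, m) = 7 + 97 = 104)
-40113/G(-146) + a(n, 175)/39415 = -40113/114 + 104/39415 = -40113*1/114 + 104*(1/39415) = -13371/38 + 104/39415 = -527014013/1497770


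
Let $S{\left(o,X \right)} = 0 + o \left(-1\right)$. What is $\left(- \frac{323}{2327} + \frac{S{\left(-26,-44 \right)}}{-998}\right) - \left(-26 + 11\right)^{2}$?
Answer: $- \frac{261455353}{1161173} \approx -225.16$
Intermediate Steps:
$S{\left(o,X \right)} = - o$ ($S{\left(o,X \right)} = 0 - o = - o$)
$\left(- \frac{323}{2327} + \frac{S{\left(-26,-44 \right)}}{-998}\right) - \left(-26 + 11\right)^{2} = \left(- \frac{323}{2327} + \frac{\left(-1\right) \left(-26\right)}{-998}\right) - \left(-26 + 11\right)^{2} = \left(\left(-323\right) \frac{1}{2327} + 26 \left(- \frac{1}{998}\right)\right) - \left(-15\right)^{2} = \left(- \frac{323}{2327} - \frac{13}{499}\right) - 225 = - \frac{191428}{1161173} - 225 = - \frac{261455353}{1161173}$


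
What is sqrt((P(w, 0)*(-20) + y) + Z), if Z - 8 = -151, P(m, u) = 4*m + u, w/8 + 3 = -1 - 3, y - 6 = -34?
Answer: sqrt(4309) ≈ 65.643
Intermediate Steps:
y = -28 (y = 6 - 34 = -28)
w = -56 (w = -24 + 8*(-1 - 3) = -24 + 8*(-4) = -24 - 32 = -56)
P(m, u) = u + 4*m
Z = -143 (Z = 8 - 151 = -143)
sqrt((P(w, 0)*(-20) + y) + Z) = sqrt(((0 + 4*(-56))*(-20) - 28) - 143) = sqrt(((0 - 224)*(-20) - 28) - 143) = sqrt((-224*(-20) - 28) - 143) = sqrt((4480 - 28) - 143) = sqrt(4452 - 143) = sqrt(4309)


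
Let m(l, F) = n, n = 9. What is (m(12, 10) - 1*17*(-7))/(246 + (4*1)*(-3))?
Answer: 64/117 ≈ 0.54701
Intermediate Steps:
m(l, F) = 9
(m(12, 10) - 1*17*(-7))/(246 + (4*1)*(-3)) = (9 - 1*17*(-7))/(246 + (4*1)*(-3)) = (9 - 17*(-7))/(246 + 4*(-3)) = (9 + 119)/(246 - 12) = 128/234 = 128*(1/234) = 64/117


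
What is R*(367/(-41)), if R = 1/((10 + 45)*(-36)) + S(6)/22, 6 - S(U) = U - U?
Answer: -17983/7380 ≈ -2.4367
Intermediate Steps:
S(U) = 6 (S(U) = 6 - (U - U) = 6 - 1*0 = 6 + 0 = 6)
R = 49/180 (R = 1/((10 + 45)*(-36)) + 6/22 = -1/36/55 + 6*(1/22) = (1/55)*(-1/36) + 3/11 = -1/1980 + 3/11 = 49/180 ≈ 0.27222)
R*(367/(-41)) = 49*(367/(-41))/180 = 49*(367*(-1/41))/180 = (49/180)*(-367/41) = -17983/7380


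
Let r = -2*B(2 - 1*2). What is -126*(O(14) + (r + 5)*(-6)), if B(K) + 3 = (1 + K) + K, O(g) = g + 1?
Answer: 4914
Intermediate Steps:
O(g) = 1 + g
B(K) = -2 + 2*K (B(K) = -3 + ((1 + K) + K) = -3 + (1 + 2*K) = -2 + 2*K)
r = 4 (r = -2*(-2 + 2*(2 - 1*2)) = -2*(-2 + 2*(2 - 2)) = -2*(-2 + 2*0) = -2*(-2 + 0) = -2*(-2) = 4)
-126*(O(14) + (r + 5)*(-6)) = -126*((1 + 14) + (4 + 5)*(-6)) = -126*(15 + 9*(-6)) = -126*(15 - 54) = -126*(-39) = 4914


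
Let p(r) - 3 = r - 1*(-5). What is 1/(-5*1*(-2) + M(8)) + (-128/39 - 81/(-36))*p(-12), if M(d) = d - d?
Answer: 1649/390 ≈ 4.2282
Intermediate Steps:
M(d) = 0
p(r) = 8 + r (p(r) = 3 + (r - 1*(-5)) = 3 + (r + 5) = 3 + (5 + r) = 8 + r)
1/(-5*1*(-2) + M(8)) + (-128/39 - 81/(-36))*p(-12) = 1/(-5*1*(-2) + 0) + (-128/39 - 81/(-36))*(8 - 12) = 1/(-5*(-2) + 0) + (-128*1/39 - 81*(-1/36))*(-4) = 1/(10 + 0) + (-128/39 + 9/4)*(-4) = 1/10 - 161/156*(-4) = ⅒ + 161/39 = 1649/390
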